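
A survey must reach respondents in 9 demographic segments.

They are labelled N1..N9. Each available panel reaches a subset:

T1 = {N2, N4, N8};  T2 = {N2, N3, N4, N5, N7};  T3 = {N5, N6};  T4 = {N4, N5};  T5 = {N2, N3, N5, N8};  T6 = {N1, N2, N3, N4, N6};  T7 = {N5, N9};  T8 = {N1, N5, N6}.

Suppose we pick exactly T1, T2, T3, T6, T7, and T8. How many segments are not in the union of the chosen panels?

0

Union of T1, T2, T3, T6, T7, T8 = {N1, N2, N3, N4, N5, N6, N7, N8, N9} — that's every segment, so 0 are uncovered.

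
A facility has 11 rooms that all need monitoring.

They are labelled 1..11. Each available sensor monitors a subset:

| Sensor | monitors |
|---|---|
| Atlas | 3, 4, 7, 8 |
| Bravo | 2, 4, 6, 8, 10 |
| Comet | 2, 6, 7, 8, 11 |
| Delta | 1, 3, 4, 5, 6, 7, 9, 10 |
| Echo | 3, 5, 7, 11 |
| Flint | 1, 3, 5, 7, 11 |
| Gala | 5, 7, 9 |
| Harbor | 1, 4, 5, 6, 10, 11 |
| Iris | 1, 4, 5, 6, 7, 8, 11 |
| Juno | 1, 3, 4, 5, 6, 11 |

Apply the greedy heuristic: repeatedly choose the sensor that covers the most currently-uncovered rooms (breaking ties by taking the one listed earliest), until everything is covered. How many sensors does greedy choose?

Greedy: pick Delta (covers 8 new) → pick Comet (covers 3 new). Total picks: 2.

2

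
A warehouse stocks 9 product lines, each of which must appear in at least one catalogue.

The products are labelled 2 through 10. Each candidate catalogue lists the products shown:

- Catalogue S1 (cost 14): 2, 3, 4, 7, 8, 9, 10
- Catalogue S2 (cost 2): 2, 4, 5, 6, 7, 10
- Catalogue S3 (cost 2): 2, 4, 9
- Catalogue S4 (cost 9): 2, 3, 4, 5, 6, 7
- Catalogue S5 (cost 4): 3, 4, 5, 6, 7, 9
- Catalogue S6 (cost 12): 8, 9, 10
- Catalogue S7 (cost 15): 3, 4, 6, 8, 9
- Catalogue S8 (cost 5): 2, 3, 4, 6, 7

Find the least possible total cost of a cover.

16

S1, S2 together cover every product (S1 ∪ S2 = {2, 3, 4, 5, 6, 7, 8, 9, 10}); total cost 14 + 2 = 16.
The greedy pick S2, S3, S5, S6 costs 20; no covering selection beats 16.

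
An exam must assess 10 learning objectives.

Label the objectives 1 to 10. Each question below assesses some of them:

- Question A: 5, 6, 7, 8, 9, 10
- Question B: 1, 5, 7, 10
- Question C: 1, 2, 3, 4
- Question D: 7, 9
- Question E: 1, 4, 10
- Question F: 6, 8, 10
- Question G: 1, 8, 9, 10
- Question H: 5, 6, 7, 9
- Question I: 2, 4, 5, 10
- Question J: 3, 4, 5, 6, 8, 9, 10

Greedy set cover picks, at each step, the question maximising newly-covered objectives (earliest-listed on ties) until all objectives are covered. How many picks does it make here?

Greedy: pick J (covers 7 new) → pick B (covers 2 new) → pick C (covers 1 new). Total picks: 3.
(The true minimum cover uses only 2 questions, so greedy is not optimal here.)

3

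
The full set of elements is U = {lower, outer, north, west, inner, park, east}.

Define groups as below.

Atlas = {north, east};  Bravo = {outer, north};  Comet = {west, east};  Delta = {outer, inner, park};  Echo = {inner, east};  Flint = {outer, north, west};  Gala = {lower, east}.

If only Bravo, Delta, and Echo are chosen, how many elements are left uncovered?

Union of Bravo, Delta, Echo = {outer, north, inner, park, east}.
Not covered: lower, west — 2 elements.

2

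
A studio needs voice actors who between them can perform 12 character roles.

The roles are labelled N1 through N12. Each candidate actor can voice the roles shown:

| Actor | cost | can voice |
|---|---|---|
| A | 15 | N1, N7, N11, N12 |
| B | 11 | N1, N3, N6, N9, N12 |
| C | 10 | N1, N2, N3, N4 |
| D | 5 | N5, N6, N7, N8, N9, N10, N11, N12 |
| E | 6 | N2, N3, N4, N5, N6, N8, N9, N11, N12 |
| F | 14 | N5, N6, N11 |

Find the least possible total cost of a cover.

15

C, D together cover every role (C ∪ D = {N1, N2, N3, N4, N5, N6, N7, N8, N9, N10, N11, N12}); total cost 10 + 5 = 15.
The greedy pick D, E, C costs 21; no covering selection beats 15.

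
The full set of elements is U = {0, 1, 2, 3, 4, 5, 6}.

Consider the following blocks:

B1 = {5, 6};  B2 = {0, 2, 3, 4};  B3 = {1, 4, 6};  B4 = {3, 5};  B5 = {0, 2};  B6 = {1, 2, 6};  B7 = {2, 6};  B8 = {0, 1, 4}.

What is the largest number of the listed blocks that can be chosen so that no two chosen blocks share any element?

B3, B4, B5 are pairwise disjoint (B3={1,4,6}; B4={3,5}; B5={0,2}).
Every remaining block overlaps one of these, and no 4 of the listed blocks are pairwise disjoint, so 3 is the maximum.

3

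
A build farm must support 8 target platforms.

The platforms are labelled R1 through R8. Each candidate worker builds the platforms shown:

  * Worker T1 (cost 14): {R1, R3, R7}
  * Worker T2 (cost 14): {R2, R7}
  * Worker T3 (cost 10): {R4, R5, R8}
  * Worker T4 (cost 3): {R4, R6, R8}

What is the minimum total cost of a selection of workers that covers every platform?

T1, T2, T3, T4 together cover every platform (T1 ∪ T2 ∪ T3 ∪ T4 = {R1, R2, R3, R4, R5, R6, R7, R8}); total cost 14 + 14 + 10 + 3 = 41.
No covering selection has total cost below 41.

41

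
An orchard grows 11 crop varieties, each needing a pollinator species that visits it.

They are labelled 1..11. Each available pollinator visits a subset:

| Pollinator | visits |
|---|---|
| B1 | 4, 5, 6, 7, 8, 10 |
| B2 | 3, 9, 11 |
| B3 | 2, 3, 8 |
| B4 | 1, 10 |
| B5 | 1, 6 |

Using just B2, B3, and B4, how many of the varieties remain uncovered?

Union of B2, B3, B4 = {1, 2, 3, 8, 9, 10, 11}.
Not covered: 4, 5, 6, 7 — 4 varieties.

4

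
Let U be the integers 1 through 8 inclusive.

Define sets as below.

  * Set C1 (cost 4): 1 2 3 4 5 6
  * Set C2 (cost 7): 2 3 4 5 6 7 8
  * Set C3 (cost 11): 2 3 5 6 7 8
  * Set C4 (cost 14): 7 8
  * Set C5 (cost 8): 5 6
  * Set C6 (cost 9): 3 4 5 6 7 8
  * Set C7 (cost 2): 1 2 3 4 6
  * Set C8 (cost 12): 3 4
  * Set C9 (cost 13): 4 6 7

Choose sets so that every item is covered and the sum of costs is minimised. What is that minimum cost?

9

C2, C7 together cover every item (C2 ∪ C7 = {1, 2, 3, 4, 5, 6, 7, 8}); total cost 7 + 2 = 9.
No covering selection has total cost below 9.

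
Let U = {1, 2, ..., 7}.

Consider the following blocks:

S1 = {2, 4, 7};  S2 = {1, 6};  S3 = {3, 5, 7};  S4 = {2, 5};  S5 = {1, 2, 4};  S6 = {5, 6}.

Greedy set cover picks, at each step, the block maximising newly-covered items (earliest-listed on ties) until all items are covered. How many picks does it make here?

3

Greedy: pick S1 (covers 3 new) → pick S2 (covers 2 new) → pick S3 (covers 2 new). Total picks: 3.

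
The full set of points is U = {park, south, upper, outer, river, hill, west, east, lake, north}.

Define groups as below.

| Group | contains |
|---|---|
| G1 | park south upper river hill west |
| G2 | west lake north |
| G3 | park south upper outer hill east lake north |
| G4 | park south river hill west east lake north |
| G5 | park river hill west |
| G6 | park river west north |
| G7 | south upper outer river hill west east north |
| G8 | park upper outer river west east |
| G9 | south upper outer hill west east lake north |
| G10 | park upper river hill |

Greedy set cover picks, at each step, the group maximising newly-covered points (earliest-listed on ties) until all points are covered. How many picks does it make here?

2

Greedy: pick G3 (covers 8 new) → pick G1 (covers 2 new). Total picks: 2.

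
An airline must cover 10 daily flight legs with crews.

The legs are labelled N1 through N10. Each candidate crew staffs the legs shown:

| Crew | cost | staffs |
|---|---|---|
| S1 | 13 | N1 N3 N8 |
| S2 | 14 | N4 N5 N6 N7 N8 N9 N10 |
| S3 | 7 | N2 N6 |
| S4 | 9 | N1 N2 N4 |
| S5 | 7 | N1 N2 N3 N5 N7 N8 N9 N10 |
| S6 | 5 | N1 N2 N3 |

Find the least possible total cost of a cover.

19

S2, S6 together cover every leg (S2 ∪ S6 = {N1, N2, N3, N4, N5, N6, N7, N8, N9, N10}); total cost 14 + 5 = 19.
The greedy pick S5, S2 costs 21; no covering selection beats 19.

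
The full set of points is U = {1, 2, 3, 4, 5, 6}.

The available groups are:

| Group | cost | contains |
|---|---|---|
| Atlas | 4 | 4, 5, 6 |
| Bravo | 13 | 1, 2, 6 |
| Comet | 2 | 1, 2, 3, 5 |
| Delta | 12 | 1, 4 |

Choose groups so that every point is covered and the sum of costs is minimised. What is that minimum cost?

Atlas, Comet together cover every point (Atlas ∪ Comet = {1, 2, 3, 4, 5, 6}); total cost 4 + 2 = 6.
No covering selection has total cost below 6.

6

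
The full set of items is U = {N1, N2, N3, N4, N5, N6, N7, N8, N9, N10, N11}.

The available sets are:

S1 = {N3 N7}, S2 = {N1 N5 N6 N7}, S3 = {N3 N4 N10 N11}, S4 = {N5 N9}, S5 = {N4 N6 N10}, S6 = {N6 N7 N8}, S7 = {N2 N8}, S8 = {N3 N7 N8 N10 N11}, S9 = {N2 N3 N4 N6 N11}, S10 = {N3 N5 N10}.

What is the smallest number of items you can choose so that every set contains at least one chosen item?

4

H = {N3, N4, N5, N8} meets every set (each contains at least one member of H), and |H| = 4.
The sets S1, S4, S5, S7 are pairwise disjoint, so any hitting set needs a separate item for each — at least 4. Hence 4 is optimal.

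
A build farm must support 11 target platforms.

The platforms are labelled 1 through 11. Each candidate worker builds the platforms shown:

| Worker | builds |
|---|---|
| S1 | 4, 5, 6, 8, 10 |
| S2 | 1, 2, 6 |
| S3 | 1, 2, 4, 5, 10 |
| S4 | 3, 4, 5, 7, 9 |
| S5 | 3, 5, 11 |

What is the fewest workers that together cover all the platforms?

Take {S1, S2, S4, S5}. Their union is {1, 2, 3, 4, 5, 6, 7, 8, 9, 10, 11}, which is all 11 platforms.
No 3 of the 5 workers cover everything (all 10 combinations miss at least one platform), so 4 is optimal.

4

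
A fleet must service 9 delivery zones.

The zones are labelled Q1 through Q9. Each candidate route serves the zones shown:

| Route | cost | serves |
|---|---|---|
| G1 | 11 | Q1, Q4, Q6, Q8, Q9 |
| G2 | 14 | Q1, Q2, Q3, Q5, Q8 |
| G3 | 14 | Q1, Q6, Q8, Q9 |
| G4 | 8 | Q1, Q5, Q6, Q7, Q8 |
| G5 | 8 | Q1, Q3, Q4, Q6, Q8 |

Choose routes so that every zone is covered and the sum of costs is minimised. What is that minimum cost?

G1, G2, G4 together cover every zone (G1 ∪ G2 ∪ G4 = {Q1, Q2, Q3, Q4, Q5, Q6, Q7, Q8, Q9}); total cost 11 + 14 + 8 = 33.
The greedy pick G4, G5, G1, G2 costs 41; no covering selection beats 33.

33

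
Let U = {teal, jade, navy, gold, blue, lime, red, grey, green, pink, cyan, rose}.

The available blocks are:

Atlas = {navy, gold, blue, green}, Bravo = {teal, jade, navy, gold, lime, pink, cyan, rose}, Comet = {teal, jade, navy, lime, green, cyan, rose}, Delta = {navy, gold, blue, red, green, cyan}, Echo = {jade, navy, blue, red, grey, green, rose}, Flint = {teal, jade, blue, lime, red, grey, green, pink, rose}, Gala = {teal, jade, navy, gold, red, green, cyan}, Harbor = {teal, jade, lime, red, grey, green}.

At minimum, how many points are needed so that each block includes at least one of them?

2

H = {gold, green} meets every block (each contains at least one member of H), and |H| = 2.
No single point lies in every block, so at least 2 are needed and 2 is optimal.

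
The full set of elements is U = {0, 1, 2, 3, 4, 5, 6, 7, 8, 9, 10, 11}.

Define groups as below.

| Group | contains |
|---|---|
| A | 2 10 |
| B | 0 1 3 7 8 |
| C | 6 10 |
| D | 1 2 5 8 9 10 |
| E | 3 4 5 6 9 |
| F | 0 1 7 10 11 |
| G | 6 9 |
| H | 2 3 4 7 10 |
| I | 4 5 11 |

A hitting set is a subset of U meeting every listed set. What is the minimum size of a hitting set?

4

The 4 elements {1, 5, 9, 10} hit every group.
The groups A, B, G, I are pairwise disjoint, so any hitting set needs a separate element for each — at least 4. Hence 4 is optimal.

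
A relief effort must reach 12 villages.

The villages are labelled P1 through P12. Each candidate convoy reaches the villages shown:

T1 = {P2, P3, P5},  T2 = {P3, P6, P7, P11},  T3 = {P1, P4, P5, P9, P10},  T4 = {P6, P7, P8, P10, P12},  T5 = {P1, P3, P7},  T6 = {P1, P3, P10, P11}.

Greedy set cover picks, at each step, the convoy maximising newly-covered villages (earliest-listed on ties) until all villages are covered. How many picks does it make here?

4

Greedy: pick T3 (covers 5 new) → pick T2 (covers 4 new) → pick T4 (covers 2 new) → pick T1 (covers 1 new). Total picks: 4.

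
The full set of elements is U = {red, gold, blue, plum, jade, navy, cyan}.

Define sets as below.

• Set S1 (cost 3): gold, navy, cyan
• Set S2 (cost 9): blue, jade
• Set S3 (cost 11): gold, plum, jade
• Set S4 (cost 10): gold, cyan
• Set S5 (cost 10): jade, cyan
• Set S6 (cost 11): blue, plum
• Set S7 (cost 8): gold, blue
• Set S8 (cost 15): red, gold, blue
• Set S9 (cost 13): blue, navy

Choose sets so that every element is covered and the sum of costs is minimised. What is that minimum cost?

S1, S3, S8 together cover every element (S1 ∪ S3 ∪ S8 = {red, gold, blue, plum, jade, navy, cyan}); total cost 3 + 11 + 15 = 29.
The greedy pick S1, S2, S3, S8 costs 38; no covering selection beats 29.

29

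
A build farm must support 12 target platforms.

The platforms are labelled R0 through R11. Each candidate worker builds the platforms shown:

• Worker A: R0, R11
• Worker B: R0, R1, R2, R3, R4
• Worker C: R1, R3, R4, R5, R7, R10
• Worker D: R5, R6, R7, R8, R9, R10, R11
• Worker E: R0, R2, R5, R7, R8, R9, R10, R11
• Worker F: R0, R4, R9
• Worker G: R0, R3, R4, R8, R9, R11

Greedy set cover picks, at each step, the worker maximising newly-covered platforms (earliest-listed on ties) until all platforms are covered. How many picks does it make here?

Greedy: pick E (covers 8 new) → pick B (covers 3 new) → pick D (covers 1 new). Total picks: 3.
(The true minimum cover uses only 2 workers, so greedy is not optimal here.)

3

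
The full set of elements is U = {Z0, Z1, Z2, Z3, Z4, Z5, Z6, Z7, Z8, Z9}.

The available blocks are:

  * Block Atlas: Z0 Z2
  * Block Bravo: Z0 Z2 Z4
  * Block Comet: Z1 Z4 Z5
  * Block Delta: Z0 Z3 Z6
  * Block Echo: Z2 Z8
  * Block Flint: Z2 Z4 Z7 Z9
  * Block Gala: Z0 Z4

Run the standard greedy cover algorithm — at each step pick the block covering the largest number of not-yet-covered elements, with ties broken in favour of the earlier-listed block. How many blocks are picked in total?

Greedy: pick Flint (covers 4 new) → pick Delta (covers 3 new) → pick Comet (covers 2 new) → pick Echo (covers 1 new). Total picks: 4.

4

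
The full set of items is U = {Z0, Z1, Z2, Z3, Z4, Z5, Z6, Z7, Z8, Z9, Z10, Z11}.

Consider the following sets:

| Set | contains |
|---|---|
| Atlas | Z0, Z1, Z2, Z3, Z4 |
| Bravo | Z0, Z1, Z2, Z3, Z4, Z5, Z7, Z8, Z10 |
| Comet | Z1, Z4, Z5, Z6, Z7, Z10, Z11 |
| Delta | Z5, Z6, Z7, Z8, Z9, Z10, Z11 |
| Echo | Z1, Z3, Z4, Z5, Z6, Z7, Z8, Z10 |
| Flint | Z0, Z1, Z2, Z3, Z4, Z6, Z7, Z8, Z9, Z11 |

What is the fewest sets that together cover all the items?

Take {Comet, Flint}. Their union is {Z0, Z1, Z2, Z3, Z4, Z5, Z6, Z7, Z8, Z9, Z10, Z11}, which is all 12 items.
No single set has all 12 items (the largest, Flint, has 10), so 2 is optimal.

2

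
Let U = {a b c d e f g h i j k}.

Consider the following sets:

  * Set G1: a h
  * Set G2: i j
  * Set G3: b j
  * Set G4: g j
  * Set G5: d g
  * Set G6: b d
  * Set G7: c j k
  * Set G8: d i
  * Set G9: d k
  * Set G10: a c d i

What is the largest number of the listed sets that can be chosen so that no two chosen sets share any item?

G1, G3, G9 are pairwise disjoint (G1={a,h}; G3={b,j}; G9={d,k}).
Every remaining set overlaps one of these, and no 4 of the listed sets are pairwise disjoint, so 3 is the maximum.

3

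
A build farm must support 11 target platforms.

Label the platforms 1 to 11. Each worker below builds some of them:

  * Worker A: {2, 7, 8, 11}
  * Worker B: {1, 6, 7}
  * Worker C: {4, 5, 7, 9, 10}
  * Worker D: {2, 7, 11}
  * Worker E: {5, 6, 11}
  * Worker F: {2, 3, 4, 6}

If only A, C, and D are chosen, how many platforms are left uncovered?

Union of A, C, D = {2, 4, 5, 7, 8, 9, 10, 11}.
Not covered: 1, 3, 6 — 3 platforms.

3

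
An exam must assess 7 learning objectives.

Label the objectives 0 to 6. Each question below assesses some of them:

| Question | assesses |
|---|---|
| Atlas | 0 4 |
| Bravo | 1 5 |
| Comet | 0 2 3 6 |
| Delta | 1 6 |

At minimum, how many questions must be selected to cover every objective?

3

Take {Atlas, Bravo, Comet}. Their union is {0, 1, 2, 3, 4, 5, 6}, which is all 7 objectives.
Only Comet contains 2, so Comet is forced; the remaining 3 objectives need at least 2 more questions (each remaining question adds at most 2) — so at least 3 questions are needed, and 3 is optimal.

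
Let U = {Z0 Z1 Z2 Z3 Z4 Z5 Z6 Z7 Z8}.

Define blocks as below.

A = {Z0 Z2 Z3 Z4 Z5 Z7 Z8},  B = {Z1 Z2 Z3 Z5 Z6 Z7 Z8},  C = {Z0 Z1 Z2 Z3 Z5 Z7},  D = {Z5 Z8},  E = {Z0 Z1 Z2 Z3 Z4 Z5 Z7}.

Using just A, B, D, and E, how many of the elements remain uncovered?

0

Union of A, B, D, E = {Z0, Z1, Z2, Z3, Z4, Z5, Z6, Z7, Z8} — that's every element, so 0 are uncovered.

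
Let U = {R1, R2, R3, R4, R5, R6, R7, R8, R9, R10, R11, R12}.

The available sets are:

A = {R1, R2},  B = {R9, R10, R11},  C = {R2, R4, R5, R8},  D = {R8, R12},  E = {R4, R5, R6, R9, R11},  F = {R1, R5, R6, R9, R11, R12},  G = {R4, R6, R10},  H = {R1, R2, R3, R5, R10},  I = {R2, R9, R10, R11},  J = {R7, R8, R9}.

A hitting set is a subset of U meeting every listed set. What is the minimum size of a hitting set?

4

The 4 elements {R2, R6, R9, R12} hit every set.
No choice of 3 elements meets every set, so 4 is the minimum.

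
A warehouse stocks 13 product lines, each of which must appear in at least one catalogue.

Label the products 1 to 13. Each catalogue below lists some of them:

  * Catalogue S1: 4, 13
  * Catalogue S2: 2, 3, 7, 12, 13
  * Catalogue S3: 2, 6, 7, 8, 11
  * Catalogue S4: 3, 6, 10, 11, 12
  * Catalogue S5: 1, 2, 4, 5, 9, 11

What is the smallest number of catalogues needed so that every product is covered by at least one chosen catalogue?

4

S1 and S3 and S4 and S5 together: S1 ∪ S3 ∪ S4 ∪ S5 = {1, 2, 3, 4, 5, 6, 7, 8, 9, 10, 11, 12, 13} — every product is covered.
No 3 of the 5 catalogues cover everything (all 10 combinations miss at least one product), so 4 is optimal.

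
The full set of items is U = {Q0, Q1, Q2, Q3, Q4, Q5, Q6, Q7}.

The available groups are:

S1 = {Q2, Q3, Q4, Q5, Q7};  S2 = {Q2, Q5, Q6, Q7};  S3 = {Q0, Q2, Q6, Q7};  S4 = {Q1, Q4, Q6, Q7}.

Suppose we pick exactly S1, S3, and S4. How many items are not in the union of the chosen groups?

0

Union of S1, S3, S4 = {Q0, Q1, Q2, Q3, Q4, Q5, Q6, Q7} — that's every item, so 0 are uncovered.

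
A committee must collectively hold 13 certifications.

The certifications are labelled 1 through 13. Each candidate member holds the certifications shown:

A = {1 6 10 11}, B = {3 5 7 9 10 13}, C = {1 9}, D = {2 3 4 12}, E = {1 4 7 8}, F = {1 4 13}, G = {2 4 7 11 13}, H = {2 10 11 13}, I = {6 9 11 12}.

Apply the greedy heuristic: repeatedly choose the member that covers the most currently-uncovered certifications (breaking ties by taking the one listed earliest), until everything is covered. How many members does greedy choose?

4

Greedy: pick B (covers 6 new) → pick A (covers 3 new) → pick D (covers 3 new) → pick E (covers 1 new). Total picks: 4.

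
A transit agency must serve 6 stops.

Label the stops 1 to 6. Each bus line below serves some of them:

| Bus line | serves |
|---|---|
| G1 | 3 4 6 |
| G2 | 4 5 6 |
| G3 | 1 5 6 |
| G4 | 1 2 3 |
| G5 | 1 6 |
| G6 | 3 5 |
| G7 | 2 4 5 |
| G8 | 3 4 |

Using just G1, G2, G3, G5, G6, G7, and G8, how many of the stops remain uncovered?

Union of G1, G2, G3, G5, G6, G7, G8 = {1, 2, 3, 4, 5, 6} — that's every stop, so 0 are uncovered.

0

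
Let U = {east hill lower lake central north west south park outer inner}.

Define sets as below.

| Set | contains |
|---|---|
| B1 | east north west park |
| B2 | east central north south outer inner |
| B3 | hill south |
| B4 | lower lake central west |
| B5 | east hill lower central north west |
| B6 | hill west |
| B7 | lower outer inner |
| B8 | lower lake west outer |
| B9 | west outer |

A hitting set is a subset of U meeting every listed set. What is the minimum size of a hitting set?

3

The 3 points {hill, west, outer} hit every set.
The sets B1, B3, B7 are pairwise disjoint, so any hitting set needs a separate point for each — at least 3. Hence 3 is optimal.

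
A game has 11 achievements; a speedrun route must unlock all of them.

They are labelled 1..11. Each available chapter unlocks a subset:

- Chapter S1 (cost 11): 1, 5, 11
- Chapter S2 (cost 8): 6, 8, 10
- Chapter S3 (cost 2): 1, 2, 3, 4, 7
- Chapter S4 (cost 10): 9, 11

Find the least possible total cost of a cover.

S1, S2, S3, S4 together cover every achievement (S1 ∪ S2 ∪ S3 ∪ S4 = {1, 2, 3, 4, 5, 6, 7, 8, 9, 10, 11}); total cost 11 + 8 + 2 + 10 = 31.
No covering selection has total cost below 31.

31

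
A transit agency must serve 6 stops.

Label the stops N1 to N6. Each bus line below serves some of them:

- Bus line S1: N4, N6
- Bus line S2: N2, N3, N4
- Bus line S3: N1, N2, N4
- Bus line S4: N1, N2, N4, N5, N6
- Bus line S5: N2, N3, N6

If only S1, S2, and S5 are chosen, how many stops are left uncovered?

Union of S1, S2, S5 = {N2, N3, N4, N6}.
Not covered: N1, N5 — 2 stops.

2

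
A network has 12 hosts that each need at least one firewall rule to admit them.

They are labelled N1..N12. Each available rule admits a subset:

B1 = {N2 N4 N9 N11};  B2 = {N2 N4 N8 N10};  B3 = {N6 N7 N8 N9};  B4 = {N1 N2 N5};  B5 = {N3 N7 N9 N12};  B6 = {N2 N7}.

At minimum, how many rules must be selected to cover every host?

Take {B1, B2, B3, B4, B5}. Their union is {N1, N2, N3, N4, N5, N6, N7, N8, N9, N10, N11, N12}, which is all 12 hosts.
No 4 of the 6 rules cover everything (all 15 combinations miss at least one host), so 5 is optimal.

5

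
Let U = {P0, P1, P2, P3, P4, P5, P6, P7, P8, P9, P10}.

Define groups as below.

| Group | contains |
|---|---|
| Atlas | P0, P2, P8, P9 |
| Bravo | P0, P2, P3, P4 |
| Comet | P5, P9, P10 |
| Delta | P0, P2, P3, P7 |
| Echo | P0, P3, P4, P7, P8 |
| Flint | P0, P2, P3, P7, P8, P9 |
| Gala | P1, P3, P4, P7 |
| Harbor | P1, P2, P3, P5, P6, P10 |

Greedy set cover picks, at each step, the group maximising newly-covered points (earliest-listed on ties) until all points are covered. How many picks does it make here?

3

Greedy: pick Flint (covers 6 new) → pick Harbor (covers 4 new) → pick Bravo (covers 1 new). Total picks: 3.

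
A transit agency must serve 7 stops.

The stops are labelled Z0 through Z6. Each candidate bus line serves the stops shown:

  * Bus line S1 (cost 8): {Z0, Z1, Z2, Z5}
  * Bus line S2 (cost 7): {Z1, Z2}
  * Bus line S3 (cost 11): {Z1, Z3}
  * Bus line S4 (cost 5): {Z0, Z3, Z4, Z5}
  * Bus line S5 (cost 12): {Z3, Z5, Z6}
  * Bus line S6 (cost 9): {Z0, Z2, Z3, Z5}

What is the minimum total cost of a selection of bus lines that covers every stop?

S2, S4, S5 together cover every stop (S2 ∪ S4 ∪ S5 = {Z0, Z1, Z2, Z3, Z4, Z5, Z6}); total cost 7 + 5 + 12 = 24.
No covering selection has total cost below 24.

24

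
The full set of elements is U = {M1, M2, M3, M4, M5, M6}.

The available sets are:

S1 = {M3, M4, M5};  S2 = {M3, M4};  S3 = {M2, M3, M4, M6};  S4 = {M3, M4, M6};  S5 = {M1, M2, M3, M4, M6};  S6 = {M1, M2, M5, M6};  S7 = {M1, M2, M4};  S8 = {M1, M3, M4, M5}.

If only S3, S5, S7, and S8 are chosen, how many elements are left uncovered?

0

Union of S3, S5, S7, S8 = {M1, M2, M3, M4, M5, M6} — that's every element, so 0 are uncovered.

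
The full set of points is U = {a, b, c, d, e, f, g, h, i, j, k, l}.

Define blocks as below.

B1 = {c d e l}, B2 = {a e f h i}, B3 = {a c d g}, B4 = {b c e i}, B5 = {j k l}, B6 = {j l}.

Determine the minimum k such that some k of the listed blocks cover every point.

4

Take {B2, B3, B4, B5}. Their union is {a, b, c, d, e, f, g, h, i, j, k, l}, which is all 12 points.
Only B4 contains b, so B4 is forced; the remaining 8 points need at least 3 more blocks (each remaining block adds at most 3) — so at least 4 blocks are needed, and 4 is optimal.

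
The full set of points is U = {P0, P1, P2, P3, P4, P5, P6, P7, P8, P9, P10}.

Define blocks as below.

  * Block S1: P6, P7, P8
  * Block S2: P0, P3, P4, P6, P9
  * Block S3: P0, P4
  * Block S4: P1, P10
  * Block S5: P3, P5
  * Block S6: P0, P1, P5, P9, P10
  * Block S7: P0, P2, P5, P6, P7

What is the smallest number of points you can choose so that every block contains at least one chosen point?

4

The 4 points {P1, P3, P4, P7} hit every block.
The blocks S1, S3, S4, S5 are pairwise disjoint, so any hitting set needs a separate point for each — at least 4. Hence 4 is optimal.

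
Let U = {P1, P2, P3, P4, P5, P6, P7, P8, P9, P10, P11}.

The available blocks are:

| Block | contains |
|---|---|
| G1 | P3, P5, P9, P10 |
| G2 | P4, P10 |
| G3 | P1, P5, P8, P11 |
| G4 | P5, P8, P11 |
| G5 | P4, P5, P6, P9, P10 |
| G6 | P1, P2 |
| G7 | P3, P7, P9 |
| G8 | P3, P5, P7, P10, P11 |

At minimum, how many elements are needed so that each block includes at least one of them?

4

Take H = {P1, P3, P4, P8}. Each listed block contains at least one of these, so H is a hitting set of size 4.
The blocks G2, G4, G6, G7 are pairwise disjoint, so any hitting set needs a separate element for each — at least 4. Hence 4 is optimal.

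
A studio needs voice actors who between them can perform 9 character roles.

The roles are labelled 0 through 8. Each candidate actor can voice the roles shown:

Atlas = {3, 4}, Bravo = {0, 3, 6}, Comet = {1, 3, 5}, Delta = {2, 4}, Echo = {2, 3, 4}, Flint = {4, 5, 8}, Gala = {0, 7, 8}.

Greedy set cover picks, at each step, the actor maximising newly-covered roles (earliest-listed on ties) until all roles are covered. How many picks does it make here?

5

Greedy: pick Bravo (covers 3 new) → pick Flint (covers 3 new) → pick Comet (covers 1 new) → pick Delta (covers 1 new) → pick Gala (covers 1 new). Total picks: 5.
(The true minimum cover uses only 4 actors, so greedy is not optimal here.)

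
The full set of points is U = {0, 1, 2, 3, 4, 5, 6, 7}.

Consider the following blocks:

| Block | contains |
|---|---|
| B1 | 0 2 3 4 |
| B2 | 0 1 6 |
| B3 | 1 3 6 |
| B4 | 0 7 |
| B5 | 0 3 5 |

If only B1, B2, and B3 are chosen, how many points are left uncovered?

2

Union of B1, B2, B3 = {0, 1, 2, 3, 4, 6}.
Not covered: 5, 7 — 2 points.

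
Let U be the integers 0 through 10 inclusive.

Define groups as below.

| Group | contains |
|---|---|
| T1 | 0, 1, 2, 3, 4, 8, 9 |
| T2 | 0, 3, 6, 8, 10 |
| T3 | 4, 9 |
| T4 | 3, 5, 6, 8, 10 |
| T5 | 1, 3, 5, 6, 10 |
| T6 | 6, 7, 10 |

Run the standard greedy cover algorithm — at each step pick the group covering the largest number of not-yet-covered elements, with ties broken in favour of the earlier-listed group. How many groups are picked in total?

3

Greedy: pick T1 (covers 7 new) → pick T4 (covers 3 new) → pick T6 (covers 1 new). Total picks: 3.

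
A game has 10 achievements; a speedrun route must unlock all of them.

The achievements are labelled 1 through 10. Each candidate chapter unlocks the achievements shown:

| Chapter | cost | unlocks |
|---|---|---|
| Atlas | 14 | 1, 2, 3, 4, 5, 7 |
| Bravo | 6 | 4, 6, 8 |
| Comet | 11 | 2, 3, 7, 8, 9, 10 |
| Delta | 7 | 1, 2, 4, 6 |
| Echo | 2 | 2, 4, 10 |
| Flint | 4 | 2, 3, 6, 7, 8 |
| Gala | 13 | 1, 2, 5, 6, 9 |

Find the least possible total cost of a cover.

19

Echo, Flint, Gala together cover every achievement (Echo ∪ Flint ∪ Gala = {1, 2, 3, 4, 5, 6, 7, 8, 9, 10}); total cost 2 + 4 + 13 = 19.
No covering selection has total cost below 19.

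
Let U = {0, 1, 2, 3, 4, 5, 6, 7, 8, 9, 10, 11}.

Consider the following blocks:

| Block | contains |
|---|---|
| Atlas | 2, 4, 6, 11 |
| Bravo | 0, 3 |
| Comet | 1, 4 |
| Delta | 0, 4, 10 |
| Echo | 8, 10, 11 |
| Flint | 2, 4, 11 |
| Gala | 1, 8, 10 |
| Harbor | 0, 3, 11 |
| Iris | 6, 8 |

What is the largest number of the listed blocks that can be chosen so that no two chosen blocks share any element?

3

Bravo, Flint, Iris are pairwise disjoint (Bravo={0,3}; Flint={2,4,11}; Iris={6,8}).
Every remaining block overlaps one of these, and no 4 of the listed blocks are pairwise disjoint, so 3 is the maximum.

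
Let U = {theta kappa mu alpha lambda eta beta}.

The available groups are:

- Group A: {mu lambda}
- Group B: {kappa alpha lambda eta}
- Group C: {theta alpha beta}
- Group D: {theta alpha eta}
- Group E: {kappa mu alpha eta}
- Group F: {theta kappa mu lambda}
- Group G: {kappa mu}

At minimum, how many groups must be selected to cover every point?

A, C, and E cover everything between them: the union {theta, kappa, mu, alpha, lambda, eta, beta} is all of U.
Only C contains beta, so C is forced; the remaining 4 points need at least 2 more groups (each remaining group adds at most 3) — so at least 3 groups are needed, and 3 is optimal.

3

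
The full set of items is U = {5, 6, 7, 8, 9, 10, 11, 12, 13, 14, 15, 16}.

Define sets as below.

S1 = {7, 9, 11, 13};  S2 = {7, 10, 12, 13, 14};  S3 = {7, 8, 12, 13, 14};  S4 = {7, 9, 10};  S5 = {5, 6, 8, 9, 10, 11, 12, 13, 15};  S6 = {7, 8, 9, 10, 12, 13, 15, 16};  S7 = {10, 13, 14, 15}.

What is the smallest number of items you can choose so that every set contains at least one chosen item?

2

Take H = {9, 14}. Each listed set contains at least one of these, so H is a hitting set of size 2.
No single item lies in every set, so at least 2 are needed and 2 is optimal.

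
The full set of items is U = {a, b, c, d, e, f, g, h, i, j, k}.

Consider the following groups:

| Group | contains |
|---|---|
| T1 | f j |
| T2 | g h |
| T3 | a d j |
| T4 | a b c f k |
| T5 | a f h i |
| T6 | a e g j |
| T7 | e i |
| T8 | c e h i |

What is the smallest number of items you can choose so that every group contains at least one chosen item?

4

T = {f, h, i, j} meets every group (each contains at least one member of T), and |T| = 4.
No choice of 3 items meets every group, so 4 is the minimum.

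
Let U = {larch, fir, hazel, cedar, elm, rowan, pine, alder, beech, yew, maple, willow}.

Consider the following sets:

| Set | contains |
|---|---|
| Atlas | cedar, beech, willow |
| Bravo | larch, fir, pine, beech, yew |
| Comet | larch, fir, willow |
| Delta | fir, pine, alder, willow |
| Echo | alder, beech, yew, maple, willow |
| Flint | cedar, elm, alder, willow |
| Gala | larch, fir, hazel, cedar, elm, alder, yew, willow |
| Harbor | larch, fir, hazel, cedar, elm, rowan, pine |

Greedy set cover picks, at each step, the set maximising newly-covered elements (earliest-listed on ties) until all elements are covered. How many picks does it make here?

4

Greedy: pick Gala (covers 8 new) → pick Bravo (covers 2 new) → pick Echo (covers 1 new) → pick Harbor (covers 1 new). Total picks: 4.
(The true minimum cover uses only 2 sets, so greedy is not optimal here.)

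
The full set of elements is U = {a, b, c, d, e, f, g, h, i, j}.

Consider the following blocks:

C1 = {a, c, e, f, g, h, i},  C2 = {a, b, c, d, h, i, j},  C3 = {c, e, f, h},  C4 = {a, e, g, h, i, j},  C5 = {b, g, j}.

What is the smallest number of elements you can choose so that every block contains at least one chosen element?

Take T = {c, j}. Each listed block contains at least one of these, so T is a hitting set of size 2.
The blocks C3, C5 are pairwise disjoint, so any hitting set needs a separate element for each — at least 2. Hence 2 is optimal.

2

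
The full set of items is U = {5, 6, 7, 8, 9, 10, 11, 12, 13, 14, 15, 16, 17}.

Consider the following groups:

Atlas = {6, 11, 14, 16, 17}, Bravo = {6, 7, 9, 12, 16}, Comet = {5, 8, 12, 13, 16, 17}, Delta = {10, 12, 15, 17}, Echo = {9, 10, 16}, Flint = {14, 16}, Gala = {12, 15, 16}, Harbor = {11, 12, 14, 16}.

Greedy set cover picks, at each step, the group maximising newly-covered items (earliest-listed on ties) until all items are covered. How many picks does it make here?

Greedy: pick Comet (covers 6 new) → pick Atlas (covers 3 new) → pick Bravo (covers 2 new) → pick Delta (covers 2 new). Total picks: 4.

4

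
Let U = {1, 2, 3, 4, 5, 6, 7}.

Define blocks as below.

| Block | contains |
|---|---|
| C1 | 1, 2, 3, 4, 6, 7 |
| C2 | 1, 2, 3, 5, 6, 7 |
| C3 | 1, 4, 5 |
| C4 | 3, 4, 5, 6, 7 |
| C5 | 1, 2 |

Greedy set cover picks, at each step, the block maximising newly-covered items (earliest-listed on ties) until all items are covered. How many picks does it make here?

Greedy: pick C1 (covers 6 new) → pick C2 (covers 1 new). Total picks: 2.

2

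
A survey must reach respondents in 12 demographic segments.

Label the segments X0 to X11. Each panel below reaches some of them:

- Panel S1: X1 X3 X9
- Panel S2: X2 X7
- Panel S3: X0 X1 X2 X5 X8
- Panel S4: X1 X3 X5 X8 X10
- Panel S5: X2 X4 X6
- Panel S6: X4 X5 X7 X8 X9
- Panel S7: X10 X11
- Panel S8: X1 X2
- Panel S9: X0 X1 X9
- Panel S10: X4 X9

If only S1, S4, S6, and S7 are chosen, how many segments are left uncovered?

Union of S1, S4, S6, S7 = {X1, X3, X4, X5, X7, X8, X9, X10, X11}.
Not covered: X0, X2, X6 — 3 segments.

3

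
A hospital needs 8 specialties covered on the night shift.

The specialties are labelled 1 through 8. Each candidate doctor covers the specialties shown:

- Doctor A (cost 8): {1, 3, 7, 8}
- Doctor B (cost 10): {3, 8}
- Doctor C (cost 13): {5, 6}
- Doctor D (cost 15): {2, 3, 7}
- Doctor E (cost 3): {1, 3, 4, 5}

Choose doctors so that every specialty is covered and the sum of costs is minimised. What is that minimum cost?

A, C, D, E together cover every specialty (A ∪ C ∪ D ∪ E = {1, 2, 3, 4, 5, 6, 7, 8}); total cost 8 + 13 + 15 + 3 = 39.
No covering selection has total cost below 39.

39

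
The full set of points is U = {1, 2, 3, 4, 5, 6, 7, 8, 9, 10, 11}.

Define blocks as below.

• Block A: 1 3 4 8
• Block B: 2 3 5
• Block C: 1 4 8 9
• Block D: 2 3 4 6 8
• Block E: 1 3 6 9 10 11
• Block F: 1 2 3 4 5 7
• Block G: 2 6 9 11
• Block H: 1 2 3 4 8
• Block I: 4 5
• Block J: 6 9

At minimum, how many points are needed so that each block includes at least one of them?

3

T = {4, 5, 9} meets every block (each contains at least one member of T), and |T| = 3.
No choice of 2 points meets every block, so 3 is the minimum.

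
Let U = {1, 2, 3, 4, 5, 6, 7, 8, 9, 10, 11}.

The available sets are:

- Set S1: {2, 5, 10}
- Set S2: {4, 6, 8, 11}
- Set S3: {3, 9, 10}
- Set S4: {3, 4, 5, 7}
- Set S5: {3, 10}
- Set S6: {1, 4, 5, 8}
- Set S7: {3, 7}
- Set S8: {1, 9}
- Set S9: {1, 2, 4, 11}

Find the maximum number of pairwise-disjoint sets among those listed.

4

S1, S2, S7, S8 are pairwise disjoint (S1={2,5,10}; S2={4,6,8,11}; S7={3,7}; S8={1,9}).
Every remaining set overlaps one of these, and no 5 of the listed sets are pairwise disjoint, so 4 is the maximum.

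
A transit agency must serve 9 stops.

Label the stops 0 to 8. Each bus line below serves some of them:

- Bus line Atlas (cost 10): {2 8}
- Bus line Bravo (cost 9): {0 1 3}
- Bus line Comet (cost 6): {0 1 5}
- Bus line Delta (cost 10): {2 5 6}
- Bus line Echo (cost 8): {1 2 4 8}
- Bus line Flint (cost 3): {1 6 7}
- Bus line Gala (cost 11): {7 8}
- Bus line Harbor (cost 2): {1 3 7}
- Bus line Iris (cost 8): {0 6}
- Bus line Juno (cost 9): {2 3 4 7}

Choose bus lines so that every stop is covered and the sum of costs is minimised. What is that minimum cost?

Comet, Echo, Flint, Harbor together cover every stop (Comet ∪ Echo ∪ Flint ∪ Harbor = {0, 1, 2, 3, 4, 5, 6, 7, 8}); total cost 6 + 8 + 3 + 2 = 19.
No covering selection has total cost below 19.

19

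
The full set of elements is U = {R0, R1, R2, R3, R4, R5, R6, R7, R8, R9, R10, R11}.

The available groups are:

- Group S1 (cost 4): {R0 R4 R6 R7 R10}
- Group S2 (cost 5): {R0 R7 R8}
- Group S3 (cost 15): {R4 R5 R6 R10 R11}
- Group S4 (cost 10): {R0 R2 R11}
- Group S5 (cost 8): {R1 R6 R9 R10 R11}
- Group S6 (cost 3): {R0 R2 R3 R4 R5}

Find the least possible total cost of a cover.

S2, S5, S6 together cover every element (S2 ∪ S5 ∪ S6 = {R0, R1, R2, R3, R4, R5, R6, R7, R8, R9, R10, R11}); total cost 5 + 8 + 3 = 16.
The greedy pick S6, S1, S5, S2 costs 20; no covering selection beats 16.

16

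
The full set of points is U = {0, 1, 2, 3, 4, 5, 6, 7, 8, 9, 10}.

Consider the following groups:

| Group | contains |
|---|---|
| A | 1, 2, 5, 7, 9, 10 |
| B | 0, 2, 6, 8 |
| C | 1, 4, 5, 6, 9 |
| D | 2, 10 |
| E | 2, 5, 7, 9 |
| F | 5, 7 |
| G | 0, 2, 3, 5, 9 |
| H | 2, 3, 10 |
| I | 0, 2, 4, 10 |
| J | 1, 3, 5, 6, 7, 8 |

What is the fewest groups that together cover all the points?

Take {G, I, J}. Their union is {0, 1, 2, 3, 4, 5, 6, 7, 8, 9, 10}, which is all 11 points.
No 2 of the 10 groups cover everything (all 45 combinations miss at least one point), so 3 is optimal.

3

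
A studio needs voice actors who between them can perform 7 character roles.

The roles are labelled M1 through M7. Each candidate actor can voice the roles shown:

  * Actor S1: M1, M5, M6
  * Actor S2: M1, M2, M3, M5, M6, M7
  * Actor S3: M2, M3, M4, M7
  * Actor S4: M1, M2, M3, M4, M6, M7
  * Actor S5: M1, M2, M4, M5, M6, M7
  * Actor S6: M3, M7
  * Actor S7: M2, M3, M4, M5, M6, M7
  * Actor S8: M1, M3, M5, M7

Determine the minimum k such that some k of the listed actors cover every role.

S2 and S3 together: S2 ∪ S3 = {M1, M2, M3, M4, M5, M6, M7} — every role is covered.
No single actor has all 7 roles (the largest, S2, has 6), so 2 is optimal.

2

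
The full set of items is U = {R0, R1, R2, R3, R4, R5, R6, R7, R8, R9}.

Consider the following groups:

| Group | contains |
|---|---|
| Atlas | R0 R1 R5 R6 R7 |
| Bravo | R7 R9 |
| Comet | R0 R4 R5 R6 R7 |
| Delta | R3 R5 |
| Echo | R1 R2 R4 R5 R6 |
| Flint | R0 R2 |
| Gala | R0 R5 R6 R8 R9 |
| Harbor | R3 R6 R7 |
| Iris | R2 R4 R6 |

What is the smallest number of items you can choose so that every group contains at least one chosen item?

Take H = {R2, R5, R7}. Each listed group contains at least one of these, so H is a hitting set of size 3.
The groups Bravo, Delta, Flint are pairwise disjoint, so any hitting set needs a separate item for each — at least 3. Hence 3 is optimal.

3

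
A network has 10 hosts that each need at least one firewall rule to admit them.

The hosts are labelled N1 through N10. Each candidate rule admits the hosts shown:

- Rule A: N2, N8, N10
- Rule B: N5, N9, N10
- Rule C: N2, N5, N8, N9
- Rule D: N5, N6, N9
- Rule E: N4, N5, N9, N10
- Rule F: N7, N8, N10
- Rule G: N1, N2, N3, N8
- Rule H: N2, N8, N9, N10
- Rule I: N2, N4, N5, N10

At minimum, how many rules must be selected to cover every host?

4

Take {D, F, G, I}. Their union is {N1, N2, N3, N4, N5, N6, N7, N8, N9, N10}, which is all 10 hosts.
Only F contains N7, so F is forced; the remaining 7 hosts need at least 3 more rules (each remaining rule adds at most 3) — so at least 4 rules are needed, and 4 is optimal.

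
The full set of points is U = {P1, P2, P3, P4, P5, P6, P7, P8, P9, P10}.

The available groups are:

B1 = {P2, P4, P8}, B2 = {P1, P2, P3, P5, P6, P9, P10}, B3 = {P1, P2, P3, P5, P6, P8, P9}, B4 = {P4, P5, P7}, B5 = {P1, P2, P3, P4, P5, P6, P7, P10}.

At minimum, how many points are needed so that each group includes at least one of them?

The 2 points {P1, P4} hit every group.
No single point lies in every group, so at least 2 are needed and 2 is optimal.

2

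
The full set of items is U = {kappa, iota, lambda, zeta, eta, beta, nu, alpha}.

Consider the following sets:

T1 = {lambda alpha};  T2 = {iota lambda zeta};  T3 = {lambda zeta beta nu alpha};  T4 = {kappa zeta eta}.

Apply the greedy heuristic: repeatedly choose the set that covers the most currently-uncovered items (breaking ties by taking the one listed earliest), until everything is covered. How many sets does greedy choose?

3

Greedy: pick T3 (covers 5 new) → pick T4 (covers 2 new) → pick T2 (covers 1 new). Total picks: 3.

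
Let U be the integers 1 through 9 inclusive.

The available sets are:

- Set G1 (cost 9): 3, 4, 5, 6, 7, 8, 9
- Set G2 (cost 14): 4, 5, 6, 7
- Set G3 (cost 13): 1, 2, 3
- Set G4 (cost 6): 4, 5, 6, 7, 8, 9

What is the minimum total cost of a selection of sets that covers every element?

19

G3, G4 together cover every element (G3 ∪ G4 = {1, 2, 3, 4, 5, 6, 7, 8, 9}); total cost 13 + 6 = 19.
No covering selection has total cost below 19.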